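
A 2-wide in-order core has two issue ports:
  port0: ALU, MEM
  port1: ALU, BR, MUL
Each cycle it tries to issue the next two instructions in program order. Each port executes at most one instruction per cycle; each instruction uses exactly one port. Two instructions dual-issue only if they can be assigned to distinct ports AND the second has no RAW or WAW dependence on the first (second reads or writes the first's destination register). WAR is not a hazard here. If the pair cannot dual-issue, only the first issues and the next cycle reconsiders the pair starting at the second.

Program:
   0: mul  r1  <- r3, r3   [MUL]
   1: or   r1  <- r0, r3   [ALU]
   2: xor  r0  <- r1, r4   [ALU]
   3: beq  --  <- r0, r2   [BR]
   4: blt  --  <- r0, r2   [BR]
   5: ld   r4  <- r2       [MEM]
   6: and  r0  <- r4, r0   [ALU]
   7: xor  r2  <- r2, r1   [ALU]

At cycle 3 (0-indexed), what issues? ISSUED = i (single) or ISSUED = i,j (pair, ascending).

ISSUED = 3

0. mul.MUL @i0  | WAW r1
1. or.ALU @i1  | RAW r1
2. xor.ALU @i2  | RAW r0
3. beq.BR @i3  | no-port BR/BR
4. blt.BR+ld.MEM @i4/i5  | pair
5. and.ALU+xor.ALU @i6/i7  | pair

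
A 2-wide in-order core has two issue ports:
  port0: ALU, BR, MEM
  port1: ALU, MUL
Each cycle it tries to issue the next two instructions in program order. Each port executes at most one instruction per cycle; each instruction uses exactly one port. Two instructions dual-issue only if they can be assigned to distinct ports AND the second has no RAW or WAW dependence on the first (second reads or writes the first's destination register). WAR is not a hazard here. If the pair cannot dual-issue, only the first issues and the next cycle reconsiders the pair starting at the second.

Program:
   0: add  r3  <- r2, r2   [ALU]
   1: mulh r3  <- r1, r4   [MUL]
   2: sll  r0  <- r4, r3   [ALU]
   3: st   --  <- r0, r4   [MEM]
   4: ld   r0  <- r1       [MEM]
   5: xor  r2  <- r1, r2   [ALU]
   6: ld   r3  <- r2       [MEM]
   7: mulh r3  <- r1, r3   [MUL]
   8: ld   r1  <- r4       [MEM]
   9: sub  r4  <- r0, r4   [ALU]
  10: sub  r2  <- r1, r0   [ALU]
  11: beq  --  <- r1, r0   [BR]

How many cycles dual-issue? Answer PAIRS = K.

PAIRS = 3

c0: i0 add.ALU  WAW r3
c1: i1 mulh.MUL  RAW r3
c2: i2 sll.ALU  RAW r0
c3: i3 st.MEM  no-port MEM/MEM
c4: i4&i5 ld.MEM;xor.ALU  2-wide
c5: i6 ld.MEM  RAW+WAW r3
c6: i7&i8 mulh.MUL;ld.MEM  2-wide
c7: i9&i10 sub.ALU;sub.ALU  2-wide
c8: i11 beq.BR  tail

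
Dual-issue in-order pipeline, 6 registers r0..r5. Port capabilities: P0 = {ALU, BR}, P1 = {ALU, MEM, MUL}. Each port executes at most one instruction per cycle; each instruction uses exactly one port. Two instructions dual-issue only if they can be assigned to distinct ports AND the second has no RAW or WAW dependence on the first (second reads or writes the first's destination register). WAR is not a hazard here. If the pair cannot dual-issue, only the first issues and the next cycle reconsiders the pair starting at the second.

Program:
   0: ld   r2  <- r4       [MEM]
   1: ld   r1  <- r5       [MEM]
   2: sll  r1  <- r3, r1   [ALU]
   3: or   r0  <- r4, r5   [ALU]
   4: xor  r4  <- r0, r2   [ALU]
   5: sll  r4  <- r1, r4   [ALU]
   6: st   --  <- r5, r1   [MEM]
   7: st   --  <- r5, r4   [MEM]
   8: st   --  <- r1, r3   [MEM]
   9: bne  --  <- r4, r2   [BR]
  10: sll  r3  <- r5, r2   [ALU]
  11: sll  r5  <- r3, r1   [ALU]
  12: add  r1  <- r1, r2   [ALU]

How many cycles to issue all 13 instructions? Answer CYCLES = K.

#0 head=0: ld.MEM i0 no-port MEM/MEM
#1 head=1: ld.MEM i1 RAW+WAW r1
#2 head=2: sll.ALU+or.ALU i2+i3 2-wide
#3 head=4: xor.ALU i4 RAW+WAW r4
#4 head=5: sll.ALU+st.MEM i5+i6 2-wide
#5 head=7: st.MEM i7 no-port MEM/MEM
#6 head=8: st.MEM+bne.BR i8+i9 2-wide
#7 head=10: sll.ALU i10 RAW r3
#8 head=11: sll.ALU+add.ALU i11+i12 2-wide

CYCLES = 9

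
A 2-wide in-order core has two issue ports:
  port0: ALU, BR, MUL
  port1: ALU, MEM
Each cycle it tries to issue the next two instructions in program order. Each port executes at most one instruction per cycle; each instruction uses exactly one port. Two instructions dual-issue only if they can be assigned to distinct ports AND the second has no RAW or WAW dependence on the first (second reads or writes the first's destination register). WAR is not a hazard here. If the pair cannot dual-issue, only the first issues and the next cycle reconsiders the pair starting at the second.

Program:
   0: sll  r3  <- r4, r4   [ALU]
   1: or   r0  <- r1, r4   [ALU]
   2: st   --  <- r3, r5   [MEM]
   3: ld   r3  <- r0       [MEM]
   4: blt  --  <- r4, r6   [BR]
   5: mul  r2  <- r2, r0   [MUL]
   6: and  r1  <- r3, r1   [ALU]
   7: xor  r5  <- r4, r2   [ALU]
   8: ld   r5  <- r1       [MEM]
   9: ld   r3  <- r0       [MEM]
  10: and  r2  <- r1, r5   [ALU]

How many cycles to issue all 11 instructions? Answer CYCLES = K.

CYCLES = 7

0. sll.ALU or.ALU @i0+i1  | 2-wide
1. st.MEM @i2  | no-port MEM/MEM
2. ld.MEM blt.BR @i3+i4  | 2-wide
3. mul.MUL and.ALU @i5+i6  | 2-wide
4. xor.ALU @i7  | WAW r5
5. ld.MEM @i8  | no-port MEM/MEM
6. ld.MEM and.ALU @i9+i10  | 2-wide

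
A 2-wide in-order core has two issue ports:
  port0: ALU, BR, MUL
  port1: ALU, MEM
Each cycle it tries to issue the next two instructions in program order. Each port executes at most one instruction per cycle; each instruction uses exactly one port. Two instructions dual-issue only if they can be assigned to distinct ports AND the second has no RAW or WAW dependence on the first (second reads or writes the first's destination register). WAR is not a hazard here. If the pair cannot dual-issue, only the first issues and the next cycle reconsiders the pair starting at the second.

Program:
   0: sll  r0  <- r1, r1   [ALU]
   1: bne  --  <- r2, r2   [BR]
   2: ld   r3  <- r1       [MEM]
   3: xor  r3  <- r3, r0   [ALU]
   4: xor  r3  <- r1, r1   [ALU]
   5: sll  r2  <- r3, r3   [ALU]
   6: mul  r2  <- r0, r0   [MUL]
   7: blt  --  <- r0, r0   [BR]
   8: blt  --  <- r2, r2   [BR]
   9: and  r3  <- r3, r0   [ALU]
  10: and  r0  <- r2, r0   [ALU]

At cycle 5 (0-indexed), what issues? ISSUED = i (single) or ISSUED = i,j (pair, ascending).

  cy0 -> i0+i1 (sll.ALU;bne.BR) dual
  cy1 -> i2 (ld.MEM) RAW+WAW r3
  cy2 -> i3 (xor.ALU) WAW r3
  cy3 -> i4 (xor.ALU) RAW r3
  cy4 -> i5 (sll.ALU) WAW r2
  cy5 -> i6 (mul.MUL) no-port MUL/BR
  cy6 -> i7 (blt.BR) no-port BR/BR
  cy7 -> i8+i9 (blt.BR;and.ALU) dual
  cy8 -> i10 (and.ALU) tail

ISSUED = 6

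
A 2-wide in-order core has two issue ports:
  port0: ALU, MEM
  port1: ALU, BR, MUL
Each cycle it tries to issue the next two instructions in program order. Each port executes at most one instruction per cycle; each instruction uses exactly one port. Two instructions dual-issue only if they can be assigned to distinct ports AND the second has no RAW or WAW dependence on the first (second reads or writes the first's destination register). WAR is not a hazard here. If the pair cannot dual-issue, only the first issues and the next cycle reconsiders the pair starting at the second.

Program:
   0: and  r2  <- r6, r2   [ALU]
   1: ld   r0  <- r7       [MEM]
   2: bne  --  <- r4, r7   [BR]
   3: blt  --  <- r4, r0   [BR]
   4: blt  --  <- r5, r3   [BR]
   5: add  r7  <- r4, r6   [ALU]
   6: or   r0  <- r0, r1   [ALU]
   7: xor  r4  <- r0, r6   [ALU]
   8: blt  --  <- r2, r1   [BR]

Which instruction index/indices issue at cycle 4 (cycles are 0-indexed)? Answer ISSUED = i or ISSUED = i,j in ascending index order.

ISSUED = 6

0. and ld @i0&i1  | dual
1. bne @i2  | no-port BR/BR
2. blt @i3  | no-port BR/BR
3. blt add @i4&i5  | dual
4. or @i6  | RAW r0
5. xor blt @i7&i8  | dual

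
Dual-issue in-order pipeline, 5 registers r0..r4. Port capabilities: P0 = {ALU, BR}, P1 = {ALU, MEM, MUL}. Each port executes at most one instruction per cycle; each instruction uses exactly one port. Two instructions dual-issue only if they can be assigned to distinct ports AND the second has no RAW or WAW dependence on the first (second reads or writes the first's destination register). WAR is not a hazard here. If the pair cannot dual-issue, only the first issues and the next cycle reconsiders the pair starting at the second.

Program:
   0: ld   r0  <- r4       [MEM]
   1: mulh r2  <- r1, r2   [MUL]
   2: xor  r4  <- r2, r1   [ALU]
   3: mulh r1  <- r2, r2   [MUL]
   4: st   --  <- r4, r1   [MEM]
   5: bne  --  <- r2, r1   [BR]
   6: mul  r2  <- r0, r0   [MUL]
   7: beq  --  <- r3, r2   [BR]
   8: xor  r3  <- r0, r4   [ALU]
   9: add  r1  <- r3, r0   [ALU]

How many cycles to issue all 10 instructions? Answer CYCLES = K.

CYCLES = 7

0. ld.MEM @i0  | no-port MEM/MUL
1. mulh.MUL @i1  | RAW r2
2. xor.ALU+mulh.MUL @i2/i3  | 2-wide
3. st.MEM+bne.BR @i4/i5  | 2-wide
4. mul.MUL @i6  | RAW r2
5. beq.BR+xor.ALU @i7/i8  | 2-wide
6. add.ALU @i9  | tail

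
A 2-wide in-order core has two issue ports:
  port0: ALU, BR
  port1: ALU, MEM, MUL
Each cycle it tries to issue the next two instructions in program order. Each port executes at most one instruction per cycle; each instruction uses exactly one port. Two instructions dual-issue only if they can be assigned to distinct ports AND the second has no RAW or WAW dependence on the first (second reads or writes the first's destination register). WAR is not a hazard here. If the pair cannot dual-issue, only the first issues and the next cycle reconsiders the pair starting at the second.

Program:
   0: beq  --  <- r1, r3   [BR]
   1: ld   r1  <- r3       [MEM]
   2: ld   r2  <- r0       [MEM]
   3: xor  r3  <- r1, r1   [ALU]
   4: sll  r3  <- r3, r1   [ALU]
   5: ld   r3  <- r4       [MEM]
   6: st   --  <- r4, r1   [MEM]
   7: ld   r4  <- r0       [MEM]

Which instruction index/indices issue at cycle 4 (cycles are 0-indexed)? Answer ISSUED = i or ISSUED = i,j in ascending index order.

  cy0 -> i0&i1 (beq/ld) pair
  cy1 -> i2&i3 (ld/xor) pair
  cy2 -> i4 (sll) WAW r3
  cy3 -> i5 (ld) no-port MEM/MEM
  cy4 -> i6 (st) no-port MEM/MEM
  cy5 -> i7 (ld) tail

ISSUED = 6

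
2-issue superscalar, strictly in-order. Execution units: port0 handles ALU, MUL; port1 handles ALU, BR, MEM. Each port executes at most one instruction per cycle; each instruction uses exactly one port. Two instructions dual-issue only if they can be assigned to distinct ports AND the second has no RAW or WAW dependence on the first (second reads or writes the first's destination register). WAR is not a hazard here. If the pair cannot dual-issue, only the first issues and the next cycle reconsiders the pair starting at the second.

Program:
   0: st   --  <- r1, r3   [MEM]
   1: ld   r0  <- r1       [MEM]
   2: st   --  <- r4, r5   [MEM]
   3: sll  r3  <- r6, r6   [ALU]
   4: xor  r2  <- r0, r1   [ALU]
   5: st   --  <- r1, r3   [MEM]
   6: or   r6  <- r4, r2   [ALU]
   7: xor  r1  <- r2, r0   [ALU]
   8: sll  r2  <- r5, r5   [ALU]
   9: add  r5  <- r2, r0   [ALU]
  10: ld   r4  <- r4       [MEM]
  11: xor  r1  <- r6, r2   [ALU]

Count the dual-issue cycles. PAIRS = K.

#0 head=0: st i0 no-port MEM/MEM
#1 head=1: ld i1 no-port MEM/MEM
#2 head=2: st/sll i2+i3 dual
#3 head=4: xor/st i4+i5 dual
#4 head=6: or/xor i6+i7 dual
#5 head=8: sll i8 RAW r2
#6 head=9: add/ld i9+i10 dual
#7 head=11: xor i11 tail

PAIRS = 4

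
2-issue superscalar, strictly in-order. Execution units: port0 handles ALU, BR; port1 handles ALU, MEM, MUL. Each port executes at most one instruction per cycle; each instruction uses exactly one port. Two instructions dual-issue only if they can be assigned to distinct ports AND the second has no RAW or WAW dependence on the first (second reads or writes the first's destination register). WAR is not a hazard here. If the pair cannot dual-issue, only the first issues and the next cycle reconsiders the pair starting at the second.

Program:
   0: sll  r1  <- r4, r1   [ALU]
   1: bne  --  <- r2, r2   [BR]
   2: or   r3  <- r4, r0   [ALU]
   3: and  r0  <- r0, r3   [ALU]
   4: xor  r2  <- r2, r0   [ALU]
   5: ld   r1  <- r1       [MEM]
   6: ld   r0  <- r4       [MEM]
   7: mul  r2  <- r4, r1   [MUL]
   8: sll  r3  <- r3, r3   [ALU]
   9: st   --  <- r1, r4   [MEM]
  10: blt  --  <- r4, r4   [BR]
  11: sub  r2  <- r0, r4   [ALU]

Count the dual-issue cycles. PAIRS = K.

t=0 i0/i1:sll.ALU;bne.BR ; dual
t=1 i2:or.ALU ; RAW r3
t=2 i3:and.ALU ; RAW r0
t=3 i4/i5:xor.ALU;ld.MEM ; dual
t=4 i6:ld.MEM ; no-port MEM/MUL
t=5 i7/i8:mul.MUL;sll.ALU ; dual
t=6 i9/i10:st.MEM;blt.BR ; dual
t=7 i11:sub.ALU ; tail

PAIRS = 4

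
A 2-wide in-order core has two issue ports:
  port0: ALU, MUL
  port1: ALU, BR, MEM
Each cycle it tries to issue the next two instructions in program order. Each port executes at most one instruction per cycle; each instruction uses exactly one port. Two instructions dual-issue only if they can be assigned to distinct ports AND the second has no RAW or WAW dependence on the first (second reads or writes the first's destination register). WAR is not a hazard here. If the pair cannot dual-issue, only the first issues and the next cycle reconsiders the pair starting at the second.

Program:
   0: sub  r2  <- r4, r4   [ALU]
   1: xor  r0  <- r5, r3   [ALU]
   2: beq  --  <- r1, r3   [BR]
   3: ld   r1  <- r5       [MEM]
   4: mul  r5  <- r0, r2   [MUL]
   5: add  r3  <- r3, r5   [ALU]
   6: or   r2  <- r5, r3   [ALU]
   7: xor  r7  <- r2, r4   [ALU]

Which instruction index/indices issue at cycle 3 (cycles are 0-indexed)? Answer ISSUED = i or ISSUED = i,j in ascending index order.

0. sub xor @i0+i1  | 2-wide
1. beq @i2  | no-port BR/MEM
2. ld mul @i3+i4  | 2-wide
3. add @i5  | RAW r3
4. or @i6  | RAW r2
5. xor @i7  | tail

ISSUED = 5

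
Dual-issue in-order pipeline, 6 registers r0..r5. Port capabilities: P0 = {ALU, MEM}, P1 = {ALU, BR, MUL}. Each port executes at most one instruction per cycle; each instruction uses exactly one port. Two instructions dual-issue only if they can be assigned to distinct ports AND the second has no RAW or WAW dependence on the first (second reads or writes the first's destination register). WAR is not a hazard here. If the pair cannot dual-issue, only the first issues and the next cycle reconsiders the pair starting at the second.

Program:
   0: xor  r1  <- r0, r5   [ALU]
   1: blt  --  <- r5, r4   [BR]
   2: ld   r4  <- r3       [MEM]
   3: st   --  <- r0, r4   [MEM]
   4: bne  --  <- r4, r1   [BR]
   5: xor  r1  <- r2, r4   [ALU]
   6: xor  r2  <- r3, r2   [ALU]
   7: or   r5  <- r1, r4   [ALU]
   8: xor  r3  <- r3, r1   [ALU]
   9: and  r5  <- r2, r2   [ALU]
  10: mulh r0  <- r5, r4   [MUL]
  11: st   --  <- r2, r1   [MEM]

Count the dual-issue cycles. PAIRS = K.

t=0 i0&i1:xor.ALU/blt.BR ; pair
t=1 i2:ld.MEM ; no-port MEM/MEM
t=2 i3&i4:st.MEM/bne.BR ; pair
t=3 i5&i6:xor.ALU/xor.ALU ; pair
t=4 i7&i8:or.ALU/xor.ALU ; pair
t=5 i9:and.ALU ; RAW r5
t=6 i10&i11:mulh.MUL/st.MEM ; pair

PAIRS = 5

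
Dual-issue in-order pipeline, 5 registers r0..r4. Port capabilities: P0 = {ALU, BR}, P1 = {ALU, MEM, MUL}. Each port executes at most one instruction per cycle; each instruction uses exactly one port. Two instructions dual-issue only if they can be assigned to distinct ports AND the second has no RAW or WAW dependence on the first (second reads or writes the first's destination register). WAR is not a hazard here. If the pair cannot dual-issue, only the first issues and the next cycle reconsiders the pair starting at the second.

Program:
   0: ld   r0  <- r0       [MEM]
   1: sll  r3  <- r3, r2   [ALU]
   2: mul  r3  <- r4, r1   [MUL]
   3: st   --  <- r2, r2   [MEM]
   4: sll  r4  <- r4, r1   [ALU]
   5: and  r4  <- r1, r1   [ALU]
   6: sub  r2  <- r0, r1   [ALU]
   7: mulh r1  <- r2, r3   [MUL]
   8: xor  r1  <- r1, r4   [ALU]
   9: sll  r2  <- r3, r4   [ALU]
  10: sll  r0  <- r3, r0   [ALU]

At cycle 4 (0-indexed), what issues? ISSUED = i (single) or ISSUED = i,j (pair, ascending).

ISSUED = 7

#0 head=0: ld.MEM sll.ALU i0+i1 2-wide
#1 head=2: mul.MUL i2 no-port MUL/MEM
#2 head=3: st.MEM sll.ALU i3+i4 2-wide
#3 head=5: and.ALU sub.ALU i5+i6 2-wide
#4 head=7: mulh.MUL i7 RAW+WAW r1
#5 head=8: xor.ALU sll.ALU i8+i9 2-wide
#6 head=10: sll.ALU i10 tail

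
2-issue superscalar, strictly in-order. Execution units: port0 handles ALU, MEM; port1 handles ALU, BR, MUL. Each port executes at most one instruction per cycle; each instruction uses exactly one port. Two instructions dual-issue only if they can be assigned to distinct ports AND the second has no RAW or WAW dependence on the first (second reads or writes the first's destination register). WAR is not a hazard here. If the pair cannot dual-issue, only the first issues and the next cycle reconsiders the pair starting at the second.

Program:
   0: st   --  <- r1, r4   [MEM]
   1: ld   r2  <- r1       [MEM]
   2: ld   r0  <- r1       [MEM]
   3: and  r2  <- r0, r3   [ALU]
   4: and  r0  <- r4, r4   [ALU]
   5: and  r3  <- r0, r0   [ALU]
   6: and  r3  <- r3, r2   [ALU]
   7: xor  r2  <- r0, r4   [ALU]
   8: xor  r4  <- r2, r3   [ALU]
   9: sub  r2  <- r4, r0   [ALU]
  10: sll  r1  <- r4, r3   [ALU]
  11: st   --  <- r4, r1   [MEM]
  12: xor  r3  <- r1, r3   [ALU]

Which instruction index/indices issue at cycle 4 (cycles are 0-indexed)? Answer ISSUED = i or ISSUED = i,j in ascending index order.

[0] i0  st.MEM  -- no-port MEM/MEM
[1] i1  ld.MEM  -- no-port MEM/MEM
[2] i2  ld.MEM  -- RAW r0
[3] i3/i4  and.ALU and.ALU  -- pair
[4] i5  and.ALU  -- RAW+WAW r3
[5] i6/i7  and.ALU xor.ALU  -- pair
[6] i8  xor.ALU  -- RAW r4
[7] i9/i10  sub.ALU sll.ALU  -- pair
[8] i11/i12  st.MEM xor.ALU  -- pair

ISSUED = 5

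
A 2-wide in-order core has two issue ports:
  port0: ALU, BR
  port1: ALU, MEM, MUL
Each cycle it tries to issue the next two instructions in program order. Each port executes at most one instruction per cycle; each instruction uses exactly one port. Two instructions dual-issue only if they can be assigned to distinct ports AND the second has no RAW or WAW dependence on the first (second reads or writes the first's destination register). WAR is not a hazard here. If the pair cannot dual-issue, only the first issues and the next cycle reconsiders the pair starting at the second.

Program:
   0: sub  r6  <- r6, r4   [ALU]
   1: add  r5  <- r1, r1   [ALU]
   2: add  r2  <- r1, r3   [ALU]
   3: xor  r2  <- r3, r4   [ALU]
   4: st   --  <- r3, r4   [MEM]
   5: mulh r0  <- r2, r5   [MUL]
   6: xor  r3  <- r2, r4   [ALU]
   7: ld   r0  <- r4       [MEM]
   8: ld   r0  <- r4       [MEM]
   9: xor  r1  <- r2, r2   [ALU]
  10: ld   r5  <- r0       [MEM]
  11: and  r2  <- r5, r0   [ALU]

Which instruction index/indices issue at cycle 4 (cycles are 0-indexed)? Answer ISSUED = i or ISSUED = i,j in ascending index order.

ISSUED = 7

[0] i0+i1  sub.ALU add.ALU  -- 2-wide
[1] i2  add.ALU  -- WAW r2
[2] i3+i4  xor.ALU st.MEM  -- 2-wide
[3] i5+i6  mulh.MUL xor.ALU  -- 2-wide
[4] i7  ld.MEM  -- no-port MEM/MEM
[5] i8+i9  ld.MEM xor.ALU  -- 2-wide
[6] i10  ld.MEM  -- RAW r5
[7] i11  and.ALU  -- tail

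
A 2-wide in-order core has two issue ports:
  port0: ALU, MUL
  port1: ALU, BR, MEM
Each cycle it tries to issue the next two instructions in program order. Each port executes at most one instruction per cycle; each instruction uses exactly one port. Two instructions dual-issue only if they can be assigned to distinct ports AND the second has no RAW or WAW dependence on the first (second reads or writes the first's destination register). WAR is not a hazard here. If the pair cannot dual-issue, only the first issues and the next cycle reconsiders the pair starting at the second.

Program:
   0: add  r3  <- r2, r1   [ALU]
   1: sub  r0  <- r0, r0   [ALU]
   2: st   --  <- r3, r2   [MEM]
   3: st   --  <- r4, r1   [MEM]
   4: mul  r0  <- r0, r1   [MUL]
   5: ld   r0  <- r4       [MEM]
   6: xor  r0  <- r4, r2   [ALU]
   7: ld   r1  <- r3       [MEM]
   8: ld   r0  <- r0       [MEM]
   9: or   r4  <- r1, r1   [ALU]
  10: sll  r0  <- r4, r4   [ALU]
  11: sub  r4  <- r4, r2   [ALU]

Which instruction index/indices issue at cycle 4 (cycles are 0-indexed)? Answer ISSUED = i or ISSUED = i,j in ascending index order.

#0 head=0: add.ALU sub.ALU i0,i1 pair
#1 head=2: st.MEM i2 no-port MEM/MEM
#2 head=3: st.MEM mul.MUL i3,i4 pair
#3 head=5: ld.MEM i5 WAW r0
#4 head=6: xor.ALU ld.MEM i6,i7 pair
#5 head=8: ld.MEM or.ALU i8,i9 pair
#6 head=10: sll.ALU sub.ALU i10,i11 pair

ISSUED = 6,7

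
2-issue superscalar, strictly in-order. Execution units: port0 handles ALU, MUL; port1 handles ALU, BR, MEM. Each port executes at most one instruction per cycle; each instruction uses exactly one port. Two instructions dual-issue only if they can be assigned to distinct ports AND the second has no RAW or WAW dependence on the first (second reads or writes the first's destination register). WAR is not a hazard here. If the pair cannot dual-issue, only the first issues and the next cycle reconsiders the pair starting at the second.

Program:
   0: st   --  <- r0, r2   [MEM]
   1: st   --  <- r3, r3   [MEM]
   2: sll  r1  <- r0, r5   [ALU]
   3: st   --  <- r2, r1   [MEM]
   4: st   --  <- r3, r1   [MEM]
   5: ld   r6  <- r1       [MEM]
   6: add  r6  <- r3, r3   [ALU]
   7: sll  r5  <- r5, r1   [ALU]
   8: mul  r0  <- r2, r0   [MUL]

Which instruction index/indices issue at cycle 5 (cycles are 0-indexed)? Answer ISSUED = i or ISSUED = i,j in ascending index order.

ISSUED = 6,7

c0: i0 st.MEM  no-port MEM/MEM
c1: i1/i2 st.MEM;sll.ALU  dual
c2: i3 st.MEM  no-port MEM/MEM
c3: i4 st.MEM  no-port MEM/MEM
c4: i5 ld.MEM  WAW r6
c5: i6/i7 add.ALU;sll.ALU  dual
c6: i8 mul.MUL  tail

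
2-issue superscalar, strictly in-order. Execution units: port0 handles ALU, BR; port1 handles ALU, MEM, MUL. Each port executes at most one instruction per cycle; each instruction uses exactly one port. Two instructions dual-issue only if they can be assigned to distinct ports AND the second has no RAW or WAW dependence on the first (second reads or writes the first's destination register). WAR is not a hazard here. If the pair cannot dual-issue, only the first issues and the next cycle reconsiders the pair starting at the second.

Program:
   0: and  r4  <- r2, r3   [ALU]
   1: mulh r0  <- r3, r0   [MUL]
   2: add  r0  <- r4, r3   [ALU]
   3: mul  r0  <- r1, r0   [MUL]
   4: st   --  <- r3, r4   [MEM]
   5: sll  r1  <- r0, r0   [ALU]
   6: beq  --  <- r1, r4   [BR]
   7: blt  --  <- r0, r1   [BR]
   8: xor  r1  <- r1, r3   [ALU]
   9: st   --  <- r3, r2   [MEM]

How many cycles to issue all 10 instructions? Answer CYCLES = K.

#0 head=0: and.ALU mulh.MUL i0+i1 dual
#1 head=2: add.ALU i2 RAW+WAW r0
#2 head=3: mul.MUL i3 no-port MUL/MEM
#3 head=4: st.MEM sll.ALU i4+i5 dual
#4 head=6: beq.BR i6 no-port BR/BR
#5 head=7: blt.BR xor.ALU i7+i8 dual
#6 head=9: st.MEM i9 tail

CYCLES = 7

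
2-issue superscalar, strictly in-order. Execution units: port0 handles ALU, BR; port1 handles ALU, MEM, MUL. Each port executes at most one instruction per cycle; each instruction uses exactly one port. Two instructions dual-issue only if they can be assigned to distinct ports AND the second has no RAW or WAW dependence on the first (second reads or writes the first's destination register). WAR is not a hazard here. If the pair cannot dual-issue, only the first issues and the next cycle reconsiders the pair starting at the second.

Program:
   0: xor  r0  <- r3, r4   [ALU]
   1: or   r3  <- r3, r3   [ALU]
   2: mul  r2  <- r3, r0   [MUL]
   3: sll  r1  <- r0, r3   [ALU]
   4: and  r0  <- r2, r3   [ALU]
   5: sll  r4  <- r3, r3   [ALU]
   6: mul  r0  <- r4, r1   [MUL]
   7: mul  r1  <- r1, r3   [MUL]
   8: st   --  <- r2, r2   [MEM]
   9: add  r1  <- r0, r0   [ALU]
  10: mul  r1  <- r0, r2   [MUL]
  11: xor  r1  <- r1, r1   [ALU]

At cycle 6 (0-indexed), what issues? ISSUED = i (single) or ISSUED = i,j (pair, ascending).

ISSUED = 10

  cy0 -> i0/i1 (xor/or) 2-wide
  cy1 -> i2/i3 (mul/sll) 2-wide
  cy2 -> i4/i5 (and/sll) 2-wide
  cy3 -> i6 (mul) no-port MUL/MUL
  cy4 -> i7 (mul) no-port MUL/MEM
  cy5 -> i8/i9 (st/add) 2-wide
  cy6 -> i10 (mul) RAW+WAW r1
  cy7 -> i11 (xor) tail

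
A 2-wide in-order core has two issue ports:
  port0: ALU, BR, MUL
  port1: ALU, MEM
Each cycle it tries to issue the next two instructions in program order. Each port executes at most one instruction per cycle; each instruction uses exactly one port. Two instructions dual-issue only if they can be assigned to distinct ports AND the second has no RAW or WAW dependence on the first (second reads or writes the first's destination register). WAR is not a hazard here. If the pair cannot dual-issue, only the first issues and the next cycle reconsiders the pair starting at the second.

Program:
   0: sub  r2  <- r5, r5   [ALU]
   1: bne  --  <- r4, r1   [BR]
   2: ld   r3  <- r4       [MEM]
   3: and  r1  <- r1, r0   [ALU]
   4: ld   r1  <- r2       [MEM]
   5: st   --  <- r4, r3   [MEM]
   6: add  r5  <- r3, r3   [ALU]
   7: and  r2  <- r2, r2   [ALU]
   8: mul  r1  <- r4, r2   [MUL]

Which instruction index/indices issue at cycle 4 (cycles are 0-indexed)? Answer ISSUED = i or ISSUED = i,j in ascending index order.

  cy0 -> i0+i1 (sub;bne) pair
  cy1 -> i2+i3 (ld;and) pair
  cy2 -> i4 (ld) no-port MEM/MEM
  cy3 -> i5+i6 (st;add) pair
  cy4 -> i7 (and) RAW r2
  cy5 -> i8 (mul) tail

ISSUED = 7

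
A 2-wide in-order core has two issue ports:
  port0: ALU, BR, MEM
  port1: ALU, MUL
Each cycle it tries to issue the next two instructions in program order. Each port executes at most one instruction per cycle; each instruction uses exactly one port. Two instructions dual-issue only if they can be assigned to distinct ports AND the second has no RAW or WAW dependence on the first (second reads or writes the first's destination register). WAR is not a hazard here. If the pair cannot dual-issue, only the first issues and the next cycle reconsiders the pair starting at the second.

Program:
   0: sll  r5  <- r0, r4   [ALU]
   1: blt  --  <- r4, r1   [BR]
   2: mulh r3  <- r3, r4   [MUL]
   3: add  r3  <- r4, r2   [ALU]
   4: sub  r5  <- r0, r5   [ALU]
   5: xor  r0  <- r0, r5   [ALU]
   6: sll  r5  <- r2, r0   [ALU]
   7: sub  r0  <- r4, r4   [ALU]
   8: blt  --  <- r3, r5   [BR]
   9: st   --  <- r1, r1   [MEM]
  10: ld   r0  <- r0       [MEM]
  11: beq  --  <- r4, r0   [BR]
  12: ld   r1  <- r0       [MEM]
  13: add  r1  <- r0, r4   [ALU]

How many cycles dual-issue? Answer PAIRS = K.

PAIRS = 3

  cy0 -> i0&i1 (sll.ALU/blt.BR) pair
  cy1 -> i2 (mulh.MUL) WAW r3
  cy2 -> i3&i4 (add.ALU/sub.ALU) pair
  cy3 -> i5 (xor.ALU) RAW r0
  cy4 -> i6&i7 (sll.ALU/sub.ALU) pair
  cy5 -> i8 (blt.BR) no-port BR/MEM
  cy6 -> i9 (st.MEM) no-port MEM/MEM
  cy7 -> i10 (ld.MEM) no-port MEM/BR
  cy8 -> i11 (beq.BR) no-port BR/MEM
  cy9 -> i12 (ld.MEM) WAW r1
  cy10 -> i13 (add.ALU) tail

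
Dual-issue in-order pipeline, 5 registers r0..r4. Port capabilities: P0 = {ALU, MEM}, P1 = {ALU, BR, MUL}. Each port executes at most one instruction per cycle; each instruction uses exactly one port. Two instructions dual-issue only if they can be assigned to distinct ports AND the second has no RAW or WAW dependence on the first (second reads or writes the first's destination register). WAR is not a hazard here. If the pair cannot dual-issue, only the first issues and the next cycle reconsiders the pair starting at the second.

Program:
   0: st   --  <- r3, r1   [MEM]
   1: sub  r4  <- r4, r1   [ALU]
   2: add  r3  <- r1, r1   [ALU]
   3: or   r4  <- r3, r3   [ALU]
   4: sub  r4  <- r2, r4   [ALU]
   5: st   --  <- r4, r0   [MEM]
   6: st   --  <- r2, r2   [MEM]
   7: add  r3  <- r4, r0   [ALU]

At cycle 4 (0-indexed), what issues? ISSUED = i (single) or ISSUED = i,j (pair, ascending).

ISSUED = 5

  cy0 -> i0&i1 (st/sub) dual
  cy1 -> i2 (add) RAW r3
  cy2 -> i3 (or) RAW+WAW r4
  cy3 -> i4 (sub) RAW r4
  cy4 -> i5 (st) no-port MEM/MEM
  cy5 -> i6&i7 (st/add) dual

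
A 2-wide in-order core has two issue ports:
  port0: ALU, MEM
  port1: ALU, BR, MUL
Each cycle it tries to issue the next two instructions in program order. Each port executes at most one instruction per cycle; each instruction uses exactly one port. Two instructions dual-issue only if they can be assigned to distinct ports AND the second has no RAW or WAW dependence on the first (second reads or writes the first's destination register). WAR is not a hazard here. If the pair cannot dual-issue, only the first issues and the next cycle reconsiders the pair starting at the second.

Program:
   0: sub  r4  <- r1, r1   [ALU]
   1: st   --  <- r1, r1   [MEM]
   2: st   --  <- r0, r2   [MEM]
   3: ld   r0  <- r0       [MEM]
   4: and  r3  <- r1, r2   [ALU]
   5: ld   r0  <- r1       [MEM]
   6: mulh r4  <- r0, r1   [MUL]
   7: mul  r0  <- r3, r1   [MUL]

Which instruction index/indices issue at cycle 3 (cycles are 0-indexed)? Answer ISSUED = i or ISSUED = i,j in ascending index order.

  cy0 -> i0/i1 (sub/st) pair
  cy1 -> i2 (st) no-port MEM/MEM
  cy2 -> i3/i4 (ld/and) pair
  cy3 -> i5 (ld) RAW r0
  cy4 -> i6 (mulh) no-port MUL/MUL
  cy5 -> i7 (mul) tail

ISSUED = 5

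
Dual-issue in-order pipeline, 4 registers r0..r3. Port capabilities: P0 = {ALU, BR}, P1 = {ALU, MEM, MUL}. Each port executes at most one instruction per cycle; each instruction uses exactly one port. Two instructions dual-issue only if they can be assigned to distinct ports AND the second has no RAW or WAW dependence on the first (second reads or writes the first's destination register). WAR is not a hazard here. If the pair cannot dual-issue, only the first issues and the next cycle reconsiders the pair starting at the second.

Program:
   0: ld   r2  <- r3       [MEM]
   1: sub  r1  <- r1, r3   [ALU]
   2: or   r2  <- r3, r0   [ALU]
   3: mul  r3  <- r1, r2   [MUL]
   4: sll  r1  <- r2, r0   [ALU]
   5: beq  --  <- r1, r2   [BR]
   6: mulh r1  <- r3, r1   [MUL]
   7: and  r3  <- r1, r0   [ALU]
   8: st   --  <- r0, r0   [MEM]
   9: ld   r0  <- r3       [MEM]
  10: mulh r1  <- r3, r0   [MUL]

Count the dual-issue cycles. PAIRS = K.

PAIRS = 4

#0 head=0: ld;sub i0/i1 pair
#1 head=2: or i2 RAW r2
#2 head=3: mul;sll i3/i4 pair
#3 head=5: beq;mulh i5/i6 pair
#4 head=7: and;st i7/i8 pair
#5 head=9: ld i9 no-port MEM/MUL
#6 head=10: mulh i10 tail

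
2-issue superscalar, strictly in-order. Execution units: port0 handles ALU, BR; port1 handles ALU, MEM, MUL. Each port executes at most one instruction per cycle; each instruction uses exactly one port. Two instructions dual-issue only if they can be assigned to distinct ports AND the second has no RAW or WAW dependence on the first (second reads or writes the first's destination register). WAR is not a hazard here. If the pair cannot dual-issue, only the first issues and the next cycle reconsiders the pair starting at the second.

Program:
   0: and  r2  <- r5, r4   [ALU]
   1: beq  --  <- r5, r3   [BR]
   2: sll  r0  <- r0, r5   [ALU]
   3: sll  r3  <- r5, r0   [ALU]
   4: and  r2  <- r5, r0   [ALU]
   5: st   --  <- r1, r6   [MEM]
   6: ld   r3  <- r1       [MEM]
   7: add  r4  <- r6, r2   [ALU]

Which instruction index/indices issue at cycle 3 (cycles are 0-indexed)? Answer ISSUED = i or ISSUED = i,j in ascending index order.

[0] i0/i1  and;beq  -- pair
[1] i2  sll  -- RAW r0
[2] i3/i4  sll;and  -- pair
[3] i5  st  -- no-port MEM/MEM
[4] i6/i7  ld;add  -- pair

ISSUED = 5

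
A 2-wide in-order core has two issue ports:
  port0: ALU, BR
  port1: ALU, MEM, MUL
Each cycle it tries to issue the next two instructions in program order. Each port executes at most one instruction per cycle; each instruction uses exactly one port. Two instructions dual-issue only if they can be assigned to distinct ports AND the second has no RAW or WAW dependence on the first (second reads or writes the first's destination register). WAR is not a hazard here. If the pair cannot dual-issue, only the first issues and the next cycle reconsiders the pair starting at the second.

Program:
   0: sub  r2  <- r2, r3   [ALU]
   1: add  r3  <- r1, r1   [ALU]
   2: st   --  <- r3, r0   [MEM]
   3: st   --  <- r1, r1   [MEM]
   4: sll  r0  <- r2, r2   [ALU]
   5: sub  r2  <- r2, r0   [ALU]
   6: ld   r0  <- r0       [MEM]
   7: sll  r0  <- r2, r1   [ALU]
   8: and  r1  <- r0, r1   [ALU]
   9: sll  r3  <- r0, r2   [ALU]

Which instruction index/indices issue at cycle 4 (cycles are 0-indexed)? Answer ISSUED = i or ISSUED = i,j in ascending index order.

ISSUED = 7

#0 head=0: sub+add i0,i1 dual
#1 head=2: st i2 no-port MEM/MEM
#2 head=3: st+sll i3,i4 dual
#3 head=5: sub+ld i5,i6 dual
#4 head=7: sll i7 RAW r0
#5 head=8: and+sll i8,i9 dual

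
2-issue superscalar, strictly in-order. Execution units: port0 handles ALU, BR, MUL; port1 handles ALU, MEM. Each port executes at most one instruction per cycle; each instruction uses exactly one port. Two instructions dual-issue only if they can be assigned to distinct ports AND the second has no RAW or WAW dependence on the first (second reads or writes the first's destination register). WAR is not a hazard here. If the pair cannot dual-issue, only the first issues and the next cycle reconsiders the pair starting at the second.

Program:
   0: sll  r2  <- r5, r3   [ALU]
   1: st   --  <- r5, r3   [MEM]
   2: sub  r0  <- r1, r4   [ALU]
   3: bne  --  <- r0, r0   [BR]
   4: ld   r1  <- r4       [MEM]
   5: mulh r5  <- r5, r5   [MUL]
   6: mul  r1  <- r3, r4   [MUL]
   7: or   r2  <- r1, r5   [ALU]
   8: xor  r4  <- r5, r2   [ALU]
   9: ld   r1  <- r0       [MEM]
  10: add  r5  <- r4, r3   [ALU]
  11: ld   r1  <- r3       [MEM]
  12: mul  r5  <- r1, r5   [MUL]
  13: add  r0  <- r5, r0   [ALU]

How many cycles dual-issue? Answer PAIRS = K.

PAIRS = 4

t=0 i0&i1:sll st ; pair
t=1 i2:sub ; RAW r0
t=2 i3&i4:bne ld ; pair
t=3 i5:mulh ; no-port MUL/MUL
t=4 i6:mul ; RAW r1
t=5 i7:or ; RAW r2
t=6 i8&i9:xor ld ; pair
t=7 i10&i11:add ld ; pair
t=8 i12:mul ; RAW r5
t=9 i13:add ; tail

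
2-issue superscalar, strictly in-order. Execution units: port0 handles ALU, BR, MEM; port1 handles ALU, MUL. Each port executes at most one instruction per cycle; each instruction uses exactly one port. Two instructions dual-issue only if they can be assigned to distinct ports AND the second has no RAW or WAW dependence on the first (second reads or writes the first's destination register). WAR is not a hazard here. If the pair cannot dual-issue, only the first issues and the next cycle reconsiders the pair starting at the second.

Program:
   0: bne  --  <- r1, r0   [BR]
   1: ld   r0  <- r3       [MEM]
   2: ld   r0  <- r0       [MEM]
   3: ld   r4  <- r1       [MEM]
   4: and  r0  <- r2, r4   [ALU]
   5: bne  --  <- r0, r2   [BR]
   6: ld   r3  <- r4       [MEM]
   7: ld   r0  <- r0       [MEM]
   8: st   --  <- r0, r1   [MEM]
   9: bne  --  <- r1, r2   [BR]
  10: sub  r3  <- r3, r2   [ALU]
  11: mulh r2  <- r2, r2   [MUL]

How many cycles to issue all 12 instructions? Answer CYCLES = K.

CYCLES = 11

t=0 i0:bne ; no-port BR/MEM
t=1 i1:ld ; no-port MEM/MEM
t=2 i2:ld ; no-port MEM/MEM
t=3 i3:ld ; RAW r4
t=4 i4:and ; RAW r0
t=5 i5:bne ; no-port BR/MEM
t=6 i6:ld ; no-port MEM/MEM
t=7 i7:ld ; no-port MEM/MEM
t=8 i8:st ; no-port MEM/BR
t=9 i9&i10:bne/sub ; pair
t=10 i11:mulh ; tail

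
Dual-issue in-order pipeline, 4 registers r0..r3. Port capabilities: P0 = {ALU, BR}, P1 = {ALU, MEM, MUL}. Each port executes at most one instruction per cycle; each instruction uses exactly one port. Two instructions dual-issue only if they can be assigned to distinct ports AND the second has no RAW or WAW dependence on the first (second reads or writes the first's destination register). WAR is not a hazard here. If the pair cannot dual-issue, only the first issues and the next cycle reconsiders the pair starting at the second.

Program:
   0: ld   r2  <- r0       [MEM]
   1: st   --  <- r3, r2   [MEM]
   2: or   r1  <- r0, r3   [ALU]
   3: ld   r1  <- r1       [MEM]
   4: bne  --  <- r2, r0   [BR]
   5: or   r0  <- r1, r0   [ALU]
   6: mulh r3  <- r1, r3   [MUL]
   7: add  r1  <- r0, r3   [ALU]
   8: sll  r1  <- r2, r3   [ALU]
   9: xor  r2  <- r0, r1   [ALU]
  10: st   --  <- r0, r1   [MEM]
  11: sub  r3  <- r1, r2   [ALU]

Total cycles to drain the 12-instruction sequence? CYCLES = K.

c0: i0 ld.MEM  no-port MEM/MEM
c1: i1/i2 st.MEM or.ALU  pair
c2: i3/i4 ld.MEM bne.BR  pair
c3: i5/i6 or.ALU mulh.MUL  pair
c4: i7 add.ALU  WAW r1
c5: i8 sll.ALU  RAW r1
c6: i9/i10 xor.ALU st.MEM  pair
c7: i11 sub.ALU  tail

CYCLES = 8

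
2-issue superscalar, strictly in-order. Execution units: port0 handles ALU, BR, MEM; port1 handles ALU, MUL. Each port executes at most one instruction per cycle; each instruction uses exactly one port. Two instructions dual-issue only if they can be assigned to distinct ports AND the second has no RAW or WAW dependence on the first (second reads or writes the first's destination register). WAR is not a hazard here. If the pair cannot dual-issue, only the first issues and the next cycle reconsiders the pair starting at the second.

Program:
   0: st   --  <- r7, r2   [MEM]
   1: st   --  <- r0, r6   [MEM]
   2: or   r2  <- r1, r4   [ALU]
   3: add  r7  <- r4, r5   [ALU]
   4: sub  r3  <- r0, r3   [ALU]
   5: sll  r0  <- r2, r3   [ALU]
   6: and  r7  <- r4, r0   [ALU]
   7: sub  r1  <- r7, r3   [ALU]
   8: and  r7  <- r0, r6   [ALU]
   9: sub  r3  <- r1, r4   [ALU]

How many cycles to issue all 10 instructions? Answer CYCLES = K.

CYCLES = 7

  cy0 -> i0 (st) no-port MEM/MEM
  cy1 -> i1&i2 (st+or) 2-wide
  cy2 -> i3&i4 (add+sub) 2-wide
  cy3 -> i5 (sll) RAW r0
  cy4 -> i6 (and) RAW r7
  cy5 -> i7&i8 (sub+and) 2-wide
  cy6 -> i9 (sub) tail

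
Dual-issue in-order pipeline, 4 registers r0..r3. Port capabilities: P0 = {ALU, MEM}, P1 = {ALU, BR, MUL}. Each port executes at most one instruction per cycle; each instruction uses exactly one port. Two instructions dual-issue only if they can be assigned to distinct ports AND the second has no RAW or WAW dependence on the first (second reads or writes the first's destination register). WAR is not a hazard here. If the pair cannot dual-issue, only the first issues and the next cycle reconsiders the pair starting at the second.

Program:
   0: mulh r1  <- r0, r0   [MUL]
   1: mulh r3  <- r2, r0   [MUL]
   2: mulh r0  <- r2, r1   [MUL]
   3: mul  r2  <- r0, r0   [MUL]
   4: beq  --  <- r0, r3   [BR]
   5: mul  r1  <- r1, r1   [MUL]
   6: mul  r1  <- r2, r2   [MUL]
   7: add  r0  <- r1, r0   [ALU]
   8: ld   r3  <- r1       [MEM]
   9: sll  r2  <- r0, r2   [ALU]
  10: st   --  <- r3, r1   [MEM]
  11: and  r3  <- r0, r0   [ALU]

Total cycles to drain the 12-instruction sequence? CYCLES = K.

[0] i0  mulh  -- no-port MUL/MUL
[1] i1  mulh  -- no-port MUL/MUL
[2] i2  mulh  -- no-port MUL/MUL
[3] i3  mul  -- no-port MUL/BR
[4] i4  beq  -- no-port BR/MUL
[5] i5  mul  -- no-port MUL/MUL
[6] i6  mul  -- RAW r1
[7] i7&i8  add ld  -- pair
[8] i9&i10  sll st  -- pair
[9] i11  and  -- tail

CYCLES = 10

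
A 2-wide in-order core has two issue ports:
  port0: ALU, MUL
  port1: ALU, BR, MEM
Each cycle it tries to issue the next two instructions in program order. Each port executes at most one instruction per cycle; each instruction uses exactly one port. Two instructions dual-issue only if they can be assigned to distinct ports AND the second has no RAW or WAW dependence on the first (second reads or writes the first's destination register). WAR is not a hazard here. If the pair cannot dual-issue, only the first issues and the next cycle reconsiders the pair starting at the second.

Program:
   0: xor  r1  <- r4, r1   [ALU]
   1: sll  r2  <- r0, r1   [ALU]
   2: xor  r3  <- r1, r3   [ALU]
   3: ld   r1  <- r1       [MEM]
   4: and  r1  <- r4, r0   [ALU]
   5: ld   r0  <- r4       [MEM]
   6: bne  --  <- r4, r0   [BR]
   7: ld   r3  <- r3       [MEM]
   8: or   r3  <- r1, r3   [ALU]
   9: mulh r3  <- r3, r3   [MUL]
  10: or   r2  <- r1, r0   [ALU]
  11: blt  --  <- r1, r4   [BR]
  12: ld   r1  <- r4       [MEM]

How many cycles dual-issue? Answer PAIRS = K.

#0 head=0: xor.ALU i0 RAW r1
#1 head=1: sll.ALU;xor.ALU i1+i2 pair
#2 head=3: ld.MEM i3 WAW r1
#3 head=4: and.ALU;ld.MEM i4+i5 pair
#4 head=6: bne.BR i6 no-port BR/MEM
#5 head=7: ld.MEM i7 RAW+WAW r3
#6 head=8: or.ALU i8 RAW+WAW r3
#7 head=9: mulh.MUL;or.ALU i9+i10 pair
#8 head=11: blt.BR i11 no-port BR/MEM
#9 head=12: ld.MEM i12 tail

PAIRS = 3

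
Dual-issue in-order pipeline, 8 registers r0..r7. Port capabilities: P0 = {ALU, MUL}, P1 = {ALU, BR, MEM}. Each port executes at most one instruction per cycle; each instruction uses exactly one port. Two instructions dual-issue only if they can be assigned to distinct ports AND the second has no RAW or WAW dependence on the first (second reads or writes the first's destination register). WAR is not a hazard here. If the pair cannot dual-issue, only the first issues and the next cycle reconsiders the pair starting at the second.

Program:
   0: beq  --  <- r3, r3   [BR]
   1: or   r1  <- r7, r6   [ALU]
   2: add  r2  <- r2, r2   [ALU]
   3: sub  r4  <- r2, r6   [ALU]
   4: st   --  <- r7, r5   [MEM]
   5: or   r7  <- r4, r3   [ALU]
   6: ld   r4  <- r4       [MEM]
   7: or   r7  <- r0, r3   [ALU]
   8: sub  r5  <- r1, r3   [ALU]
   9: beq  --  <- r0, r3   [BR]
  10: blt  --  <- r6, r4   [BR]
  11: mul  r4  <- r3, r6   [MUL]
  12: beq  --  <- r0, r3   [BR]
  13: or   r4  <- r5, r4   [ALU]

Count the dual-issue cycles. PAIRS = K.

0. beq;or @i0/i1  | 2-wide
1. add @i2  | RAW r2
2. sub;st @i3/i4  | 2-wide
3. or;ld @i5/i6  | 2-wide
4. or;sub @i7/i8  | 2-wide
5. beq @i9  | no-port BR/BR
6. blt;mul @i10/i11  | 2-wide
7. beq;or @i12/i13  | 2-wide

PAIRS = 6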